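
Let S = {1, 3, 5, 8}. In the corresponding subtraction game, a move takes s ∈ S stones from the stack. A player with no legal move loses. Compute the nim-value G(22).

3

G(0) = 0
G(1) = mex{0} = 1
G(2) = mex{1} = 0
G(3) = mex{0,0} = 1
G(4) = mex{1,1} = 0
G(5) = mex{0,0,0} = 1
G(6) = mex{1,1,1} = 0
G(7) = mex{0,0,0} = 1
G(8) = mex{1,1,1,0} = 2
G(9) = mex{2,0,0,1} = 3
G(10) = mex{3,1,1,0} = 2
G(11) = mex{2,2,0,1} = 3
G(12) = mex{3,3,1,0} = 2
G(13) = mex{2,2,2,1} = 0
G(14) = mex{0,3,3,0} = 1
G(15) = mex{1,2,2,1} = 0
G(16) = mex{0,0,3,2} = 1
G(17) = mex{1,1,2,3} = 0
G(18) = mex{0,0,0,2} = 1
G(19) = mex{1,1,1,3} = 0
G(20) = mex{0,0,0,2} = 1
G(21) = mex{1,1,1,0} = 2
G(22) = mex{2,0,0,1} = 3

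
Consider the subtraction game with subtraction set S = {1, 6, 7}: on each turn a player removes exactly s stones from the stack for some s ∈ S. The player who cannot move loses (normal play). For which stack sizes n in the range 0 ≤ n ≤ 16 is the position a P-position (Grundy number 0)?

n :  0  1  2  3  4  5  6  7  8  9 10 11 12 13 14 15 16
G :  0  1  0  1  0  1  2  3  2  3  2  3  0  1  0  1  0
P-positions are exactly the n with G(n) = 0.

0, 2, 4, 12, 14, 16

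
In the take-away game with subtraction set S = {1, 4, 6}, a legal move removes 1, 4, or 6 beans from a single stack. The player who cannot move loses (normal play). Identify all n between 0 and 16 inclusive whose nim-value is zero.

n :  0  1  2  3  4  5  6  7  8  9 10 11 12 13 14 15 16
G :  0  1  0  1  2  0  1  0  1  2  0  1  0  1  2  0  1
P-positions are exactly the n with G(n) = 0.

0, 2, 5, 7, 10, 12, 15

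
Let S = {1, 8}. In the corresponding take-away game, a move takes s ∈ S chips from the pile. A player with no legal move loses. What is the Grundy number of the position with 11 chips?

0

n :  0  1  2  3  4  5  6  7  8  9 10 11
G :  0  1  0  1  0  1  0  1  2  0  1  0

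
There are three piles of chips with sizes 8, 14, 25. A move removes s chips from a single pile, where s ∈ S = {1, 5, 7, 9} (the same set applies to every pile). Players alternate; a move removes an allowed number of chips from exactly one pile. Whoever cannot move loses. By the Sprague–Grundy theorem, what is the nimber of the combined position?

All piles use S = {1, 5, 7, 9}:
n :  0  1  2  3  4  5  6  7  8  9 10 11 12 13 14 15 16 17 18 19 20 21 22 23 24 25
G :  0  1  0  1  0  1  0  1  0  1  0  1  0  1  0  1  0  1  0  1  0  1  0  1  0  1
Pile A: G(8) = 0.
Pile B: G(14) = 0.
Pile C: G(25) = 1.
Combined Grundy value = 0 ⊕ 0 ⊕ 1 = 1.

1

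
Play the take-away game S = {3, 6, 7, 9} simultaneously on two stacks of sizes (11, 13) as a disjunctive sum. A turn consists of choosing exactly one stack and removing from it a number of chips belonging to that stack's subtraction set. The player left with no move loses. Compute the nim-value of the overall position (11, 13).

3

All stacks use S = {3, 6, 7, 9}:
G(0) = 0
G(1) = mex{} = 0
G(2) = mex{} = 0
G(3) = mex{0} = 1
G(4) = mex{0} = 1
G(5) = mex{0} = 1
G(6) = mex{1,0} = 2
G(7) = mex{1,0,0} = 2
G(8) = mex{1,0,0} = 2
G(9) = mex{2,1,0,0} = 3
G(10) = mex{2,1,1,0} = 3
G(11) = mex{2,1,1,0} = 3
G(12) = mex{3,2,1,1} = 0
G(13) = mex{3,2,2,1} = 0
Stack A: G(11) = 3.
Stack B: G(13) = 0.
Combined Grundy value = 3 ⊕ 0 = 3.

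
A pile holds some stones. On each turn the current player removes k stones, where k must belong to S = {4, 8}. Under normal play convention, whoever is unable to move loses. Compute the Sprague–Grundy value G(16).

1

n :  0  1  2  3  4  5  6  7  8  9 10 11 12 13 14 15 16
G :  0  0  0  0  1  1  1  1  2  2  2  2  0  0  0  0  1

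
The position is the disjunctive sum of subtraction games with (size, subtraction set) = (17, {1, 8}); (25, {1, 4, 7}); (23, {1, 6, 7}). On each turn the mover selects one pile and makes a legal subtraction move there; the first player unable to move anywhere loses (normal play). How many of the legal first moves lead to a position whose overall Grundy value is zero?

0

Pile A, S = {1, 8}:
n :  0  1  2  3  4  5  6  7  8  9 10 11 12 13 14 15 16 17
G :  0  1  0  1  0  1  0  1  2  0  1  0  1  0  1  0  1  2
G_A(17) = 2.
Pile B, S = {1, 4, 7}:
G(0) = 0
G(1) = mex{0} = 1
G(2) = mex{1} = 0
G(3) = mex{0} = 1
G(4) = mex{1,0} = 2
G(5) = mex{2,1} = 0
G(6) = mex{0,0} = 1
G(7) = mex{1,1,0} = 2
G(8) = mex{2,2,1} = 0
G(9) = mex{0,0,0} = 1
G(10) = mex{1,1,1} = 0
G(11) = mex{0,2,2} = 1
G(12) = mex{1,0,0} = 2
G(13) = mex{2,1,1} = 0
G(14) = mex{0,0,2} = 1
G(15) = mex{1,1,0} = 2
G(16) = mex{2,2,1} = 0
G(17) = mex{0,0,0} = 1
G(18) = mex{1,1,1} = 0
G(19) = mex{0,2,2} = 1
G(20) = mex{1,0,0} = 2
G(21) = mex{2,1,1} = 0
G(22) = mex{0,0,2} = 1
G(23) = mex{1,1,0} = 2
G(24) = mex{2,2,1} = 0
G(25) = mex{0,0,0} = 1
G_B(25) = 1.
Pile C, S = {1, 6, 7}:
G(0) = 0
G(1) = mex{0} = 1
G(2) = mex{1} = 0
G(3) = mex{0} = 1
G(4) = mex{1} = 0
G(5) = mex{0} = 1
G(6) = mex{1,0} = 2
G(7) = mex{2,1,0} = 3
G(8) = mex{3,0,1} = 2
G(9) = mex{2,1,0} = 3
G(10) = mex{3,0,1} = 2
G(11) = mex{2,1,0} = 3
G(12) = mex{3,2,1} = 0
G(13) = mex{0,3,2} = 1
G(14) = mex{1,2,3} = 0
G(15) = mex{0,3,2} = 1
G(16) = mex{1,2,3} = 0
G(17) = mex{0,3,2} = 1
G(18) = mex{1,0,3} = 2
G(19) = mex{2,1,0} = 3
G(20) = mex{3,0,1} = 2
G(21) = mex{2,1,0} = 3
G(22) = mex{3,0,1} = 2
G(23) = mex{2,1,0} = 3
G_C(23) = 3.
Combined Grundy value = 2 ⊕ 1 ⊕ 3 = 0.
A winning move leaves total XOR = 0, i.e. changes one component's Grundy value g to g ⊕ X where X is the current total.
Pile A: target g' = 2⊕0 = 2, but every legal move changes the Grundy value (mex property), so 0 moves.
Pile B: target g' = 1⊕0 = 1, but every legal move changes the Grundy value (mex property), so 0 moves.
Pile C: target g' = 3⊕0 = 3, but every legal move changes the Grundy value (mex property), so 0 moves.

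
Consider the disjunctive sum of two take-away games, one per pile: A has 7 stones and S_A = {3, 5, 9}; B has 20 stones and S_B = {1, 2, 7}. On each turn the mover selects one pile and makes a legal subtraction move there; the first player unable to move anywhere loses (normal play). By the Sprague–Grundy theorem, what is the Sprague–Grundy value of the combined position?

0

Pile A, S = {3, 5, 9}:
G(0) = 0
G(1) = mex{} = 0
G(2) = mex{} = 0
G(3) = mex{0} = 1
G(4) = mex{0} = 1
G(5) = mex{0,0} = 1
G(6) = mex{1,0} = 2
G(7) = mex{1,0} = 2
G_A(7) = 2.
Pile B, S = {1, 2, 7}:
n :  0  1  2  3  4  5  6  7  8  9 10 11 12 13 14 15 16 17 18 19 20
G :  0  1  2  0  1  2  0  1  2  0  1  2  0  1  2  0  1  2  0  1  2
G_B(20) = 2.
Combined Grundy value = 2 ⊕ 2 = 0.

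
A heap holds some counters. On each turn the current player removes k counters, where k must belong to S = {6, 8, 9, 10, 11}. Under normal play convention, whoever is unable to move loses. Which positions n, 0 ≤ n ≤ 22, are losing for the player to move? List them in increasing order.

0, 1, 2, 3, 4, 5, 17, 18, 19, 20, 21, 22

n :  0  1  2  3  4  5  6  7  8  9 10 11 12 13 14 15 16 17 18 19 20 21 22
G :  0  0  0  0  0  0  1  1  1  1  1  1  2  2  2  2  2  0  0  0  0  0  0
P-positions are exactly the n with G(n) = 0.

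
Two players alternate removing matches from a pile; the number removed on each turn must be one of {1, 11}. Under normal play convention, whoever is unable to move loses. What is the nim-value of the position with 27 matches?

1

G(0) = 0
G(1) = mex{0} = 1
G(2) = mex{1} = 0
G(3) = mex{0} = 1
G(4) = mex{1} = 0
G(5) = mex{0} = 1
G(6) = mex{1} = 0
G(7) = mex{0} = 1
G(8) = mex{1} = 0
G(9) = mex{0} = 1
G(10) = mex{1} = 0
G(11) = mex{0,0} = 1
G(12) = mex{1,1} = 0
G(13) = mex{0,0} = 1
G(14) = mex{1,1} = 0
G(15) = mex{0,0} = 1
G(16) = mex{1,1} = 0
G(17) = mex{0,0} = 1
G(18) = mex{1,1} = 0
G(19) = mex{0,0} = 1
G(20) = mex{1,1} = 0
G(21) = mex{0,0} = 1
G(22) = mex{1,1} = 0
G(23) = mex{0,0} = 1
G(24) = mex{1,1} = 0
G(25) = mex{0,0} = 1
G(26) = mex{1,1} = 0
G(27) = mex{0,0} = 1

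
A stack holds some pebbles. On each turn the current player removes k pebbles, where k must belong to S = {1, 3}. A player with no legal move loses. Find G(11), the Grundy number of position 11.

n :  0  1  2  3  4  5  6  7  8  9 10 11
G :  0  1  0  1  0  1  0  1  0  1  0  1

1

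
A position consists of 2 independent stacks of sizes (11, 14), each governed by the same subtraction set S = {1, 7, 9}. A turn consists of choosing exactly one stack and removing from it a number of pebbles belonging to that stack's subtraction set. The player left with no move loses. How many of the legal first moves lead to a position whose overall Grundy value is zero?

6

All stacks use S = {1, 7, 9}:
G(0) = 0
G(1) = mex{0} = 1
G(2) = mex{1} = 0
G(3) = mex{0} = 1
G(4) = mex{1} = 0
G(5) = mex{0} = 1
G(6) = mex{1} = 0
G(7) = mex{0,0} = 1
G(8) = mex{1,1} = 0
G(9) = mex{0,0,0} = 1
G(10) = mex{1,1,1} = 0
G(11) = mex{0,0,0} = 1
G(12) = mex{1,1,1} = 0
G(13) = mex{0,0,0} = 1
G(14) = mex{1,1,1} = 0
Stack A: G(11) = 1.
Stack B: G(14) = 0.
Combined Grundy value = 1 ⊕ 0 = 1.
A winning move leaves total XOR = 0, i.e. changes one component's Grundy value g to g ⊕ X where X is the current total.
Stack A: need g' = 1⊕1 = 0. Options: 11−1→G=0, 11−7→G=0, 11−9→G=0. Hits: 3.
Stack B: need g' = 0⊕1 = 1. Options: 14−1→G=1, 14−7→G=1, 14−9→G=1. Hits: 3.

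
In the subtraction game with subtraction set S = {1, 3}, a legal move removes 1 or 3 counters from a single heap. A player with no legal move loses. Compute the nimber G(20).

G(0) = 0
G(1) = mex{0} = 1
G(2) = mex{1} = 0
G(3) = mex{0,0} = 1
G(4) = mex{1,1} = 0
G(5) = mex{0,0} = 1
G(6) = mex{1,1} = 0
G(7) = mex{0,0} = 1
G(8) = mex{1,1} = 0
G(9) = mex{0,0} = 1
G(10) = mex{1,1} = 0
G(11) = mex{0,0} = 1
G(12) = mex{1,1} = 0
G(13) = mex{0,0} = 1
G(14) = mex{1,1} = 0
G(15) = mex{0,0} = 1
G(16) = mex{1,1} = 0
G(17) = mex{0,0} = 1
G(18) = mex{1,1} = 0
G(19) = mex{0,0} = 1
G(20) = mex{1,1} = 0

0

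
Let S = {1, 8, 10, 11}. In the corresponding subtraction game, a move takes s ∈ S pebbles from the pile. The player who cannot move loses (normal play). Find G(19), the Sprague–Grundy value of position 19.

1

G(0) = 0
G(1) = mex{0} = 1
G(2) = mex{1} = 0
G(3) = mex{0} = 1
G(4) = mex{1} = 0
G(5) = mex{0} = 1
G(6) = mex{1} = 0
G(7) = mex{0} = 1
G(8) = mex{1,0} = 2
G(9) = mex{2,1} = 0
G(10) = mex{0,0,0} = 1
G(11) = mex{1,1,1,0} = 2
G(12) = mex{2,0,0,1} = 3
G(13) = mex{3,1,1,0} = 2
G(14) = mex{2,0,0,1} = 3
G(15) = mex{3,1,1,0} = 2
G(16) = mex{2,2,0,1} = 3
G(17) = mex{3,0,1,0} = 2
G(18) = mex{2,1,2,1} = 0
G(19) = mex{0,2,0,2} = 1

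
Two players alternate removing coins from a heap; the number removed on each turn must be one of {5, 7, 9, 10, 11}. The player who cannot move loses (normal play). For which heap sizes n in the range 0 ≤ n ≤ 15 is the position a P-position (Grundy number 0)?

n :  0  1  2  3  4  5  6  7  8  9 10 11 12 13 14 15
G :  0  0  0  0  0  1  1  1  1  1  2  2  2  2  2  3
P-positions are exactly the n with G(n) = 0.

0, 1, 2, 3, 4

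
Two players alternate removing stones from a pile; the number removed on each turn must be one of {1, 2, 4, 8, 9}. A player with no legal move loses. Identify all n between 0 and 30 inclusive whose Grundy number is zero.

0, 3, 6, 13, 16, 19, 26, 29

G(0) = 0
G(1) = mex{0} = 1
G(2) = mex{1,0} = 2
G(3) = mex{2,1} = 0
G(4) = mex{0,2,0} = 1
G(5) = mex{1,0,1} = 2
G(6) = mex{2,1,2} = 0
G(7) = mex{0,2,0} = 1
G(8) = mex{1,0,1,0} = 2
G(9) = mex{2,1,2,1,0} = 3
G(10) = mex{3,2,0,2,1} = 4
G(11) = mex{4,3,1,0,2} = 5
G(12) = mex{5,4,2,1,0} = 3
G(13) = mex{3,5,3,2,1} = 0
G(14) = mex{0,3,4,0,2} = 1
G(15) = mex{1,0,5,1,0} = 2
G(16) = mex{2,1,3,2,1} = 0
G(17) = mex{0,2,0,3,2} = 1
G(18) = mex{1,0,1,4,3} = 2
G(19) = mex{2,1,2,5,4} = 0
G(20) = mex{0,2,0,3,5} = 1
G(21) = mex{1,0,1,0,3} = 2
G(22) = mex{2,1,2,1,0} = 3
G(23) = mex{3,2,0,2,1} = 4
G(24) = mex{4,3,1,0,2} = 5
G(25) = mex{5,4,2,1,0} = 3
G(26) = mex{3,5,3,2,1} = 0
G(27) = mex{0,3,4,0,2} = 1
G(28) = mex{1,0,5,1,0} = 2
G(29) = mex{2,1,3,2,1} = 0
G(30) = mex{0,2,0,3,2} = 1
P-positions are exactly the n with G(n) = 0.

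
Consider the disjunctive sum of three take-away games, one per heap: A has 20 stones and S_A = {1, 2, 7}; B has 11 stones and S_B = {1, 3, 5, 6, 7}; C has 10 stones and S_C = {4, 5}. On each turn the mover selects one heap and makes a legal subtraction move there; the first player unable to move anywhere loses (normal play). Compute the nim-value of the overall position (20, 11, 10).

1

Heap A, S = {1, 2, 7}:
n :  0  1  2  3  4  5  6  7  8  9 10 11 12 13 14 15 16 17 18 19 20
G :  0  1  2  0  1  2  0  1  2  0  1  2  0  1  2  0  1  2  0  1  2
G_A(20) = 2.
Heap B, S = {1, 3, 5, 6, 7}:
n :  0  1  2  3  4  5  6  7  8  9 10 11
G :  0  1  0  1  0  1  2  3  2  3  2  3
G_B(11) = 3.
Heap C, S = {4, 5}:
n :  0  1  2  3  4  5  6  7  8  9 10
G :  0  0  0  0  1  1  1  1  2  0  0
G_C(10) = 0.
Combined Grundy value = 2 ⊕ 3 ⊕ 0 = 1.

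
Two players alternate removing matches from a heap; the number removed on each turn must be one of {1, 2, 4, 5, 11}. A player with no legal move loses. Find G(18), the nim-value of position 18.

n :  0  1  2  3  4  5  6  7  8  9 10 11 12 13 14 15 16 17 18
G :  0  1  2  0  1  2  0  1  2  0  1  2  0  1  2  0  1  2  0

0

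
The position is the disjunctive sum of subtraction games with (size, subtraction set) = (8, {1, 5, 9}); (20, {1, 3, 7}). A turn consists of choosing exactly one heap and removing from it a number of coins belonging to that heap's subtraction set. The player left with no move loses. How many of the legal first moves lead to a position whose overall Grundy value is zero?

0

Heap A, S = {1, 5, 9}:
G(0) = 0
G(1) = mex{0} = 1
G(2) = mex{1} = 0
G(3) = mex{0} = 1
G(4) = mex{1} = 0
G(5) = mex{0,0} = 1
G(6) = mex{1,1} = 0
G(7) = mex{0,0} = 1
G(8) = mex{1,1} = 0
G_A(8) = 0.
Heap B, S = {1, 3, 7}:
n :  0  1  2  3  4  5  6  7  8  9 10 11 12 13 14 15 16 17 18 19 20
G :  0  1  0  1  0  1  0  1  0  1  0  1  0  1  0  1  0  1  0  1  0
G_B(20) = 0.
Combined Grundy value = 0 ⊕ 0 = 0.
A winning move leaves total XOR = 0, i.e. changes one component's Grundy value g to g ⊕ X where X is the current total.
Heap A: target g' = 0⊕0 = 0, but every legal move changes the Grundy value (mex property), so 0 moves.
Heap B: target g' = 0⊕0 = 0, but every legal move changes the Grundy value (mex property), so 0 moves.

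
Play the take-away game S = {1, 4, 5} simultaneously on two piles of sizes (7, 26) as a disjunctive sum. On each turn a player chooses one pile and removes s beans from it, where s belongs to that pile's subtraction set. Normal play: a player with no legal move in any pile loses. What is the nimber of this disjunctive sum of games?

3

All piles use S = {1, 4, 5}:
n :  0  1  2  3  4  5  6  7  8  9 10 11 12 13 14 15 16 17 18 19 20 21 22 23 24 25 26
G :  0  1  0  1  2  3  2  3  0  1  0  1  2  3  2  3  0  1  0  1  2  3  2  3  0  1  0
Pile A: G(7) = 3.
Pile B: G(26) = 0.
Combined Grundy value = 3 ⊕ 0 = 3.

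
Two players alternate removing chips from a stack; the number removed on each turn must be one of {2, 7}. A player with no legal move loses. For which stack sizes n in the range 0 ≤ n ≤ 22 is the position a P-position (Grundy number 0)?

0, 1, 4, 5, 9, 10, 13, 14, 18, 19, 22

n :  0  1  2  3  4  5  6  7  8  9 10 11 12 13 14 15 16 17 18 19 20 21 22
G :  0  0  1  1  0  0  1  1  2  0  0  1  1  0  0  1  1  2  0  0  1  1  0
P-positions are exactly the n with G(n) = 0.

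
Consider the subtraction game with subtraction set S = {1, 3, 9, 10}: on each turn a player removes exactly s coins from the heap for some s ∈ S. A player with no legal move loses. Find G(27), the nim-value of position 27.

G(0) = 0
G(1) = mex{0} = 1
G(2) = mex{1} = 0
G(3) = mex{0,0} = 1
G(4) = mex{1,1} = 0
G(5) = mex{0,0} = 1
G(6) = mex{1,1} = 0
G(7) = mex{0,0} = 1
G(8) = mex{1,1} = 0
G(9) = mex{0,0,0} = 1
G(10) = mex{1,1,1,0} = 2
G(11) = mex{2,0,0,1} = 3
G(12) = mex{3,1,1,0} = 2
G(13) = mex{2,2,0,1} = 3
G(14) = mex{3,3,1,0} = 2
G(15) = mex{2,2,0,1} = 3
G(16) = mex{3,3,1,0} = 2
G(17) = mex{2,2,0,1} = 3
G(18) = mex{3,3,1,0} = 2
G(19) = mex{2,2,2,1} = 0
G(20) = mex{0,3,3,2} = 1
G(21) = mex{1,2,2,3} = 0
G(22) = mex{0,0,3,2} = 1
G(23) = mex{1,1,2,3} = 0
G(24) = mex{0,0,3,2} = 1
G(25) = mex{1,1,2,3} = 0
G(26) = mex{0,0,3,2} = 1
G(27) = mex{1,1,2,3} = 0

0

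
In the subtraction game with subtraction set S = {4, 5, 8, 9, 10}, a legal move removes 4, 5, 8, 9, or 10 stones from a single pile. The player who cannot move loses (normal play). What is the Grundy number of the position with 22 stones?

2

n :  0  1  2  3  4  5  6  7  8  9 10 11 12 13 14 15 16 17 18 19 20 21 22
G :  0  0  0  0  1  1  1  1  2  2  2  2  3  3  0  0  0  0  1  1  1  1  2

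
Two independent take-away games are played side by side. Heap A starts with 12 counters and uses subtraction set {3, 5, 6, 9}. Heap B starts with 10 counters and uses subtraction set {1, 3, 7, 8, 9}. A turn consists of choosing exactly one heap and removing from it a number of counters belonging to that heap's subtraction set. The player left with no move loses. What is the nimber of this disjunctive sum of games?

2

Heap A, S = {3, 5, 6, 9}:
n :  0  1  2  3  4  5  6  7  8  9 10 11 12
G :  0  0  0  1  1  1  2  2  2  3  3  3  0
G_A(12) = 0.
Heap B, S = {1, 3, 7, 8, 9}:
G(0) = 0
G(1) = mex{0} = 1
G(2) = mex{1} = 0
G(3) = mex{0,0} = 1
G(4) = mex{1,1} = 0
G(5) = mex{0,0} = 1
G(6) = mex{1,1} = 0
G(7) = mex{0,0,0} = 1
G(8) = mex{1,1,1,0} = 2
G(9) = mex{2,0,0,1,0} = 3
G(10) = mex{3,1,1,0,1} = 2
G_B(10) = 2.
Combined Grundy value = 0 ⊕ 2 = 2.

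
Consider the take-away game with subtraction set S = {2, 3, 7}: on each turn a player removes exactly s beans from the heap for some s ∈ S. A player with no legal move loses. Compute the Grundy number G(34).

2

n :  0  1  2  3  4  5  6  7  8  9 10 11 12 13 14 15 16 17 18 19 20 21 22 23 24 25 26 27 28 29 30 31 32 33 34
G :  0  0  1  1  2  0  0  1  1  2  0  0  1  1  2  0  0  1  1  2  0  0  1  1  2  0  0  1  1  2  0  0  1  1  2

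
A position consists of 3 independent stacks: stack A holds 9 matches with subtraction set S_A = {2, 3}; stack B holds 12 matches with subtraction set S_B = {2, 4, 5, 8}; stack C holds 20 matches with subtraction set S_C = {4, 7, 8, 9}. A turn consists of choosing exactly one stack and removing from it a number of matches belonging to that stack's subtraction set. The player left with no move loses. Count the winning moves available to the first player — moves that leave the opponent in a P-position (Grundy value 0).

Stack A, S = {2, 3}:
G(0) = 0
G(1) = mex{} = 0
G(2) = mex{0} = 1
G(3) = mex{0,0} = 1
G(4) = mex{1,0} = 2
G(5) = mex{1,1} = 0
G(6) = mex{2,1} = 0
G(7) = mex{0,2} = 1
G(8) = mex{0,0} = 1
G(9) = mex{1,0} = 2
G_A(9) = 2.
Stack B, S = {2, 4, 5, 8}:
n :  0  1  2  3  4  5  6  7  8  9 10 11 12
G :  0  0  1  1  2  2  3  0  4  1  0  2  1
G_B(12) = 1.
Stack C, S = {4, 7, 8, 9}:
n :  0  1  2  3  4  5  6  7  8  9 10 11 12 13 14 15 16 17 18 19 20
G :  0  0  0  0  1  1  1  1  2  2  2  2  3  0  0  0  0  1  1  1  1
G_C(20) = 1.
Combined Grundy value = 2 ⊕ 1 ⊕ 1 = 2.
A winning move leaves total XOR = 0, i.e. changes one component's Grundy value g to g ⊕ X where X is the current total.
Stack A: need g' = 2⊕2 = 0. Options: 9−2→G=1, 9−3→G=0. Hits: 1.
Stack B: need g' = 1⊕2 = 3. Options: 12−2→G=0, 12−4→G=4, 12−5→G=0, 12−8→G=2. Hits: 0.
Stack C: need g' = 1⊕2 = 3. Options: 20−4→G=0, 20−7→G=0, 20−8→G=3, 20−9→G=2. Hits: 1.

2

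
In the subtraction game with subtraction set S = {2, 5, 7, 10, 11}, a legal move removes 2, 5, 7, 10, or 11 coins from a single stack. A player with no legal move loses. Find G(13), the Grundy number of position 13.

n :  0  1  2  3  4  5  6  7  8  9 10 11 12 13
G :  0  0  1  1  0  2  1  3  2  2  3  3  4  0

0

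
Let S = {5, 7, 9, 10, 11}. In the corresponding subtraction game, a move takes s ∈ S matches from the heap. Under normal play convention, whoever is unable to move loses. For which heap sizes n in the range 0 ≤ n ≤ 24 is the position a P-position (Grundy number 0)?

n :  0  1  2  3  4  5  6  7  8  9 10 11 12 13 14 15 16 17 18 19 20 21 22 23 24
G :  0  0  0  0  0  1  1  1  1  1  2  2  2  2  2  3  0  0  0  0  0  1  1  1  1
P-positions are exactly the n with G(n) = 0.

0, 1, 2, 3, 4, 16, 17, 18, 19, 20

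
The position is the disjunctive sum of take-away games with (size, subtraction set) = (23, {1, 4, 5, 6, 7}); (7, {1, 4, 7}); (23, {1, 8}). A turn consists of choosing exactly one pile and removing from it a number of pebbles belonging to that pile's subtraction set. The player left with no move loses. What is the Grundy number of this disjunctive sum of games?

Pile A, S = {1, 4, 5, 6, 7}:
G(0) = 0
G(1) = mex{0} = 1
G(2) = mex{1} = 0
G(3) = mex{0} = 1
G(4) = mex{1,0} = 2
G(5) = mex{2,1,0} = 3
G(6) = mex{3,0,1,0} = 2
G(7) = mex{2,1,0,1,0} = 3
G(8) = mex{3,2,1,0,1} = 4
G(9) = mex{4,3,2,1,0} = 5
G(10) = mex{5,2,3,2,1} = 0
G(11) = mex{0,3,2,3,2} = 1
G(12) = mex{1,4,3,2,3} = 0
G(13) = mex{0,5,4,3,2} = 1
G(14) = mex{1,0,5,4,3} = 2
G(15) = mex{2,1,0,5,4} = 3
G(16) = mex{3,0,1,0,5} = 2
G(17) = mex{2,1,0,1,0} = 3
G(18) = mex{3,2,1,0,1} = 4
G(19) = mex{4,3,2,1,0} = 5
G(20) = mex{5,2,3,2,1} = 0
G(21) = mex{0,3,2,3,2} = 1
G(22) = mex{1,4,3,2,3} = 0
G(23) = mex{0,5,4,3,2} = 1
G_A(23) = 1.
Pile B, S = {1, 4, 7}:
G(0) = 0
G(1) = mex{0} = 1
G(2) = mex{1} = 0
G(3) = mex{0} = 1
G(4) = mex{1,0} = 2
G(5) = mex{2,1} = 0
G(6) = mex{0,0} = 1
G(7) = mex{1,1,0} = 2
G_B(7) = 2.
Pile C, S = {1, 8}:
G(0) = 0
G(1) = mex{0} = 1
G(2) = mex{1} = 0
G(3) = mex{0} = 1
G(4) = mex{1} = 0
G(5) = mex{0} = 1
G(6) = mex{1} = 0
G(7) = mex{0} = 1
G(8) = mex{1,0} = 2
G(9) = mex{2,1} = 0
G(10) = mex{0,0} = 1
G(11) = mex{1,1} = 0
G(12) = mex{0,0} = 1
G(13) = mex{1,1} = 0
G(14) = mex{0,0} = 1
G(15) = mex{1,1} = 0
G(16) = mex{0,2} = 1
G(17) = mex{1,0} = 2
G(18) = mex{2,1} = 0
G(19) = mex{0,0} = 1
G(20) = mex{1,1} = 0
G(21) = mex{0,0} = 1
G(22) = mex{1,1} = 0
G(23) = mex{0,0} = 1
G_C(23) = 1.
Combined Grundy value = 1 ⊕ 2 ⊕ 1 = 2.

2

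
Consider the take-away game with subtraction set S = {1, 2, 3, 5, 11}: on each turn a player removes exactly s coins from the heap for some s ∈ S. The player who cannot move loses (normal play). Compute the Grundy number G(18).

n :  0  1  2  3  4  5  6  7  8  9 10 11 12 13 14 15 16 17 18
G :  0  1  2  3  0  1  2  3  0  1  2  3  0  1  2  3  0  1  2

2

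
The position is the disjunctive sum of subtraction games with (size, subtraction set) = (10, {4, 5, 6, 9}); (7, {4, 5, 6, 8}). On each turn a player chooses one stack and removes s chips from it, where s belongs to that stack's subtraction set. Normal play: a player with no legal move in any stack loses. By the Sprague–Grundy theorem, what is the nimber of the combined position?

3

Stack A, S = {4, 5, 6, 9}:
G(0) = 0
G(1) = mex{} = 0
G(2) = mex{} = 0
G(3) = mex{} = 0
G(4) = mex{0} = 1
G(5) = mex{0,0} = 1
G(6) = mex{0,0,0} = 1
G(7) = mex{0,0,0} = 1
G(8) = mex{1,0,0} = 2
G(9) = mex{1,1,0,0} = 2
G(10) = mex{1,1,1,0} = 2
G_A(10) = 2.
Stack B, S = {4, 5, 6, 8}:
G(0) = 0
G(1) = mex{} = 0
G(2) = mex{} = 0
G(3) = mex{} = 0
G(4) = mex{0} = 1
G(5) = mex{0,0} = 1
G(6) = mex{0,0,0} = 1
G(7) = mex{0,0,0} = 1
G_B(7) = 1.
Combined Grundy value = 2 ⊕ 1 = 3.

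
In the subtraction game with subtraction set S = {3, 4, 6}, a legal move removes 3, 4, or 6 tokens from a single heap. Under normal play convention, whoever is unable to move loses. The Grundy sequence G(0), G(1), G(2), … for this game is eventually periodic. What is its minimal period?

G(0) = 0
G(1) = mex{} = 0
G(2) = mex{} = 0
G(3) = mex{0} = 1
G(4) = mex{0,0} = 1
G(5) = mex{0,0} = 1
G(6) = mex{1,0,0} = 2
G(7) = mex{1,1,0} = 2
G(8) = mex{1,1,0} = 2
G(9) = mex{2,1,1} = 0
G(10) = mex{2,2,1} = 0
G(11) = mex{2,2,1} = 0
G(12) = mex{0,2,2} = 1
G(13) = mex{0,0,2} = 1
G(14) = mex{0,0,2} = 1
G(15) = mex{1,0,0} = 2
G(16) = mex{1,1,0} = 2
G(17) = mex{1,1,0} = 2
G(18) = mex{2,1,1} = 0
G(19) = mex{2,2,1} = 0
G(n+9) = G(n) holds for n = 0,…,5 (a full window of length max(S) = 6), so the sequence is purely periodic with period 9.

9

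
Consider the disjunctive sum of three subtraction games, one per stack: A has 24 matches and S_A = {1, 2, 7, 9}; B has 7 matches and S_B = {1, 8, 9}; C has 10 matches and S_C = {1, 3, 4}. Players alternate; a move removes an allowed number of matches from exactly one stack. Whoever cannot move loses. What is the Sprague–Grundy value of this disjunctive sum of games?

2

Stack A, S = {1, 2, 7, 9}:
G(0) = 0
G(1) = mex{0} = 1
G(2) = mex{1,0} = 2
G(3) = mex{2,1} = 0
G(4) = mex{0,2} = 1
G(5) = mex{1,0} = 2
G(6) = mex{2,1} = 0
G(7) = mex{0,2,0} = 1
G(8) = mex{1,0,1} = 2
G(9) = mex{2,1,2,0} = 3
G(10) = mex{3,2,0,1} = 4
G(11) = mex{4,3,1,2} = 0
G(12) = mex{0,4,2,0} = 1
G(13) = mex{1,0,0,1} = 2
G(14) = mex{2,1,1,2} = 0
G(15) = mex{0,2,2,0} = 1
G(16) = mex{1,0,3,1} = 2
G(17) = mex{2,1,4,2} = 0
G(18) = mex{0,2,0,3} = 1
G(19) = mex{1,0,1,4} = 2
G(20) = mex{2,1,2,0} = 3
G(21) = mex{3,2,0,1} = 4
G(22) = mex{4,3,1,2} = 0
G(23) = mex{0,4,2,0} = 1
G(24) = mex{1,0,0,1} = 2
G_A(24) = 2.
Stack B, S = {1, 8, 9}:
G(0) = 0
G(1) = mex{0} = 1
G(2) = mex{1} = 0
G(3) = mex{0} = 1
G(4) = mex{1} = 0
G(5) = mex{0} = 1
G(6) = mex{1} = 0
G(7) = mex{0} = 1
G_B(7) = 1.
Stack C, S = {1, 3, 4}:
G(0) = 0
G(1) = mex{0} = 1
G(2) = mex{1} = 0
G(3) = mex{0,0} = 1
G(4) = mex{1,1,0} = 2
G(5) = mex{2,0,1} = 3
G(6) = mex{3,1,0} = 2
G(7) = mex{2,2,1} = 0
G(8) = mex{0,3,2} = 1
G(9) = mex{1,2,3} = 0
G(10) = mex{0,0,2} = 1
G_C(10) = 1.
Combined Grundy value = 2 ⊕ 1 ⊕ 1 = 2.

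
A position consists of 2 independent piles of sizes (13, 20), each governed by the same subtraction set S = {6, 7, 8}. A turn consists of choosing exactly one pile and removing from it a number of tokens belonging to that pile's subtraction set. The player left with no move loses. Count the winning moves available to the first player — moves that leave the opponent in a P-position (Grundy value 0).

4

All piles use S = {6, 7, 8}:
n :  0  1  2  3  4  5  6  7  8  9 10 11 12 13 14 15 16 17 18 19 20
G :  0  0  0  0  0  0  1  1  1  1  1  1  2  2  0  0  0  0  0  0  1
Pile A: G(13) = 2.
Pile B: G(20) = 1.
Combined Grundy value = 2 ⊕ 1 = 3.
A winning move leaves total XOR = 0, i.e. changes one component's Grundy value g to g ⊕ X where X is the current total.
Pile A: need g' = 2⊕3 = 1. Options: 13−6→G=1, 13−7→G=1, 13−8→G=0. Hits: 2.
Pile B: need g' = 1⊕3 = 2. Options: 20−6→G=0, 20−7→G=2, 20−8→G=2. Hits: 2.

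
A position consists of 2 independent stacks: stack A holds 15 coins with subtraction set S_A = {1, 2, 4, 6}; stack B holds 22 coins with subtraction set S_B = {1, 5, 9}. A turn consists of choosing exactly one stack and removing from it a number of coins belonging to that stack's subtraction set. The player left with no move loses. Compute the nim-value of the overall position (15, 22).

4

Stack A, S = {1, 2, 4, 6}:
n :  0  1  2  3  4  5  6  7  8  9 10 11 12 13 14 15
G :  0  1  2  0  1  2  3  4  0  1  2  0  1  2  3  4
G_A(15) = 4.
Stack B, S = {1, 5, 9}:
n :  0  1  2  3  4  5  6  7  8  9 10 11 12 13 14 15 16 17 18 19 20 21 22
G :  0  1  0  1  0  1  0  1  0  1  0  1  0  1  0  1  0  1  0  1  0  1  0
G_B(22) = 0.
Combined Grundy value = 4 ⊕ 0 = 4.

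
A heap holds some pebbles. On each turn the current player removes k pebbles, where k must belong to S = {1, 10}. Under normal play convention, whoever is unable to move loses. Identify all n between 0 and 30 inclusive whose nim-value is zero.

0, 2, 4, 6, 8, 11, 13, 15, 17, 19, 22, 24, 26, 28, 30

G(0) = 0
G(1) = mex{0} = 1
G(2) = mex{1} = 0
G(3) = mex{0} = 1
G(4) = mex{1} = 0
G(5) = mex{0} = 1
G(6) = mex{1} = 0
G(7) = mex{0} = 1
G(8) = mex{1} = 0
G(9) = mex{0} = 1
G(10) = mex{1,0} = 2
G(11) = mex{2,1} = 0
G(12) = mex{0,0} = 1
G(13) = mex{1,1} = 0
G(14) = mex{0,0} = 1
G(15) = mex{1,1} = 0
G(16) = mex{0,0} = 1
G(17) = mex{1,1} = 0
G(18) = mex{0,0} = 1
G(19) = mex{1,1} = 0
G(20) = mex{0,2} = 1
G(21) = mex{1,0} = 2
G(22) = mex{2,1} = 0
G(23) = mex{0,0} = 1
G(24) = mex{1,1} = 0
G(25) = mex{0,0} = 1
G(26) = mex{1,1} = 0
G(27) = mex{0,0} = 1
G(28) = mex{1,1} = 0
G(29) = mex{0,0} = 1
G(30) = mex{1,1} = 0
P-positions are exactly the n with G(n) = 0.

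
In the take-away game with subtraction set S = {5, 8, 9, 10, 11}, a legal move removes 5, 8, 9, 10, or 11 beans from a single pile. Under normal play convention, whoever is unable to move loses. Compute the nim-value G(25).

1

n :  0  1  2  3  4  5  6  7  8  9 10 11 12 13 14 15 16 17 18 19 20 21 22 23 24 25
G :  0  0  0  0  0  1  1  1  1  1  2  2  2  2  2  3  0  0  0  0  0  1  1  1  1  1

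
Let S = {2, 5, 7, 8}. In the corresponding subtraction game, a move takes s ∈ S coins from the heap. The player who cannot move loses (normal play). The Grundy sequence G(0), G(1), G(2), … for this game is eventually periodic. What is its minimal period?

23

n :  0  1  2  3  4  5  6  7  8  9 10 11 12 13 14 15 16 17 18 19 20 21 22 23 24 25 26 27 28 29 30 31 32 33 34 35 36 37 38 39 40 41 42 43 44 45 46 47
G :  0  0  1  1  0  2  1  3  2  2  0  3  1  0  0  1  1  3  2  2  3  3  2  0  0  1  1  0  2  1  3  2  2  0  3  1  0  0  1  1  3  2  2  3  3  2  0  0
G(n+23) = G(n) holds for n = 0,…,7 (a full window of length max(S) = 8), so the sequence is purely periodic with period 23.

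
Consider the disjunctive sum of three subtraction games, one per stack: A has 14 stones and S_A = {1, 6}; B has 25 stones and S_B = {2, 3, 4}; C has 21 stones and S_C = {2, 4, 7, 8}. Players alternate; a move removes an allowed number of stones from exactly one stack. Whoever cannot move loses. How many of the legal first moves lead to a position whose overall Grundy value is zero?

4

Stack A, S = {1, 6}:
G(0) = 0
G(1) = mex{0} = 1
G(2) = mex{1} = 0
G(3) = mex{0} = 1
G(4) = mex{1} = 0
G(5) = mex{0} = 1
G(6) = mex{1,0} = 2
G(7) = mex{2,1} = 0
G(8) = mex{0,0} = 1
G(9) = mex{1,1} = 0
G(10) = mex{0,0} = 1
G(11) = mex{1,1} = 0
G(12) = mex{0,2} = 1
G(13) = mex{1,0} = 2
G(14) = mex{2,1} = 0
G_A(14) = 0.
Stack B, S = {2, 3, 4}:
G(0) = 0
G(1) = mex{} = 0
G(2) = mex{0} = 1
G(3) = mex{0,0} = 1
G(4) = mex{1,0,0} = 2
G(5) = mex{1,1,0} = 2
G(6) = mex{2,1,1} = 0
G(7) = mex{2,2,1} = 0
G(8) = mex{0,2,2} = 1
G(9) = mex{0,0,2} = 1
G(10) = mex{1,0,0} = 2
G(11) = mex{1,1,0} = 2
G(12) = mex{2,1,1} = 0
G(13) = mex{2,2,1} = 0
G(14) = mex{0,2,2} = 1
G(15) = mex{0,0,2} = 1
G(16) = mex{1,0,0} = 2
G(17) = mex{1,1,0} = 2
G(18) = mex{2,1,1} = 0
G(19) = mex{2,2,1} = 0
G(20) = mex{0,2,2} = 1
G(21) = mex{0,0,2} = 1
G(22) = mex{1,0,0} = 2
G(23) = mex{1,1,0} = 2
G(24) = mex{2,1,1} = 0
G(25) = mex{2,2,1} = 0
G_B(25) = 0.
Stack C, S = {2, 4, 7, 8}:
G(0) = 0
G(1) = mex{} = 0
G(2) = mex{0} = 1
G(3) = mex{0} = 1
G(4) = mex{1,0} = 2
G(5) = mex{1,0} = 2
G(6) = mex{2,1} = 0
G(7) = mex{2,1,0} = 3
G(8) = mex{0,2,0,0} = 1
G(9) = mex{3,2,1,0} = 4
G(10) = mex{1,0,1,1} = 2
G(11) = mex{4,3,2,1} = 0
G(12) = mex{2,1,2,2} = 0
G(13) = mex{0,4,0,2} = 1
G(14) = mex{0,2,3,0} = 1
G(15) = mex{1,0,1,3} = 2
G(16) = mex{1,0,4,1} = 2
G(17) = mex{2,1,2,4} = 0
G(18) = mex{2,1,0,2} = 3
G(19) = mex{0,2,0,0} = 1
G(20) = mex{3,2,1,0} = 4
G(21) = mex{1,0,1,1} = 2
G_C(21) = 2.
Combined Grundy value = 0 ⊕ 0 ⊕ 2 = 2.
A winning move leaves total XOR = 0, i.e. changes one component's Grundy value g to g ⊕ X where X is the current total.
Stack A: need g' = 0⊕2 = 2. Options: 14−1→G=2, 14−6→G=1. Hits: 1.
Stack B: need g' = 0⊕2 = 2. Options: 25−2→G=2, 25−3→G=2, 25−4→G=1. Hits: 2.
Stack C: need g' = 2⊕2 = 0. Options: 21−2→G=1, 21−4→G=0, 21−7→G=1, 21−8→G=1. Hits: 1.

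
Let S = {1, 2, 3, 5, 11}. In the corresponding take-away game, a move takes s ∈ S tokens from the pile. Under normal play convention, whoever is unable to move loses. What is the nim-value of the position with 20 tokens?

0

n :  0  1  2  3  4  5  6  7  8  9 10 11 12 13 14 15 16 17 18 19 20
G :  0  1  2  3  0  1  2  3  0  1  2  3  0  1  2  3  0  1  2  3  0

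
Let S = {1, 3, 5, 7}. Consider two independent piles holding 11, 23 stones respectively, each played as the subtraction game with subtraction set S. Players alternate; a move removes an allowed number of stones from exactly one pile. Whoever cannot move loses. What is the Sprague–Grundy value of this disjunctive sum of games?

All piles use S = {1, 3, 5, 7}:
n :  0  1  2  3  4  5  6  7  8  9 10 11 12 13 14 15 16 17 18 19 20 21 22 23
G :  0  1  0  1  0  1  0  1  0  1  0  1  0  1  0  1  0  1  0  1  0  1  0  1
Pile A: G(11) = 1.
Pile B: G(23) = 1.
Combined Grundy value = 1 ⊕ 1 = 0.

0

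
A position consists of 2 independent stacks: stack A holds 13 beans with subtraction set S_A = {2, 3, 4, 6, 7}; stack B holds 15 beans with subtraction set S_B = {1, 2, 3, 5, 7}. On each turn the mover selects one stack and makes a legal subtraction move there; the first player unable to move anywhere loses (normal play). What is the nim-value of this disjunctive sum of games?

Stack A, S = {2, 3, 4, 6, 7}:
n :  0  1  2  3  4  5  6  7  8  9 10 11 12 13
G :  0  0  1  1  2  2  3  3  4  0  0  1  1  2
G_A(13) = 2.
Stack B, S = {1, 2, 3, 5, 7}:
n :  0  1  2  3  4  5  6  7  8  9 10 11 12 13 14 15
G :  0  1  2  3  0  1  2  3  0  1  2  3  0  1  2  3
G_B(15) = 3.
Combined Grundy value = 2 ⊕ 3 = 1.

1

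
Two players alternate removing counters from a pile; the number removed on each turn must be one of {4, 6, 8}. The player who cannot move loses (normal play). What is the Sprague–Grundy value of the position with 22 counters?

G(0) = 0
G(1) = mex{} = 0
G(2) = mex{} = 0
G(3) = mex{} = 0
G(4) = mex{0} = 1
G(5) = mex{0} = 1
G(6) = mex{0,0} = 1
G(7) = mex{0,0} = 1
G(8) = mex{1,0,0} = 2
G(9) = mex{1,0,0} = 2
G(10) = mex{1,1,0} = 2
G(11) = mex{1,1,0} = 2
G(12) = mex{2,1,1} = 0
G(13) = mex{2,1,1} = 0
G(14) = mex{2,2,1} = 0
G(15) = mex{2,2,1} = 0
G(16) = mex{0,2,2} = 1
G(17) = mex{0,2,2} = 1
G(18) = mex{0,0,2} = 1
G(19) = mex{0,0,2} = 1
G(20) = mex{1,0,0} = 2
G(21) = mex{1,0,0} = 2
G(22) = mex{1,1,0} = 2

2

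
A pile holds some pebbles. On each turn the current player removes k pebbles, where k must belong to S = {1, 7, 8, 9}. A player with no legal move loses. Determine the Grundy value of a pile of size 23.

n :  0  1  2  3  4  5  6  7  8  9 10 11 12 13 14 15 16 17 18 19 20 21 22 23
G :  0  1  0  1  0  1  0  1  2  3  2  3  2  3  2  3  0  1  0  1  0  1  0  1

1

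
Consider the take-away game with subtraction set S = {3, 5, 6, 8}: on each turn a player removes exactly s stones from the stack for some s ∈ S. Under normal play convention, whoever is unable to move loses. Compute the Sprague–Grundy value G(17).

G(0) = 0
G(1) = mex{} = 0
G(2) = mex{} = 0
G(3) = mex{0} = 1
G(4) = mex{0} = 1
G(5) = mex{0,0} = 1
G(6) = mex{1,0,0} = 2
G(7) = mex{1,0,0} = 2
G(8) = mex{1,1,0,0} = 2
G(9) = mex{2,1,1,0} = 3
G(10) = mex{2,1,1,0} = 3
G(11) = mex{2,2,1,1} = 0
G(12) = mex{3,2,2,1} = 0
G(13) = mex{3,2,2,1} = 0
G(14) = mex{0,3,2,2} = 1
G(15) = mex{0,3,3,2} = 1
G(16) = mex{0,0,3,2} = 1
G(17) = mex{1,0,0,3} = 2

2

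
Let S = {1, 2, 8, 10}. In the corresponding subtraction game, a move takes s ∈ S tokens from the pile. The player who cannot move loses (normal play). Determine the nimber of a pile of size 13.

n :  0  1  2  3  4  5  6  7  8  9 10 11 12 13
G :  0  1  2  0  1  2  0  1  2  0  1  2  0  1

1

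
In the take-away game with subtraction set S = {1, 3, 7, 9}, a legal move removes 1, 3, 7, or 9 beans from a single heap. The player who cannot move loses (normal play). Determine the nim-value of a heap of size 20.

G(0) = 0
G(1) = mex{0} = 1
G(2) = mex{1} = 0
G(3) = mex{0,0} = 1
G(4) = mex{1,1} = 0
G(5) = mex{0,0} = 1
G(6) = mex{1,1} = 0
G(7) = mex{0,0,0} = 1
G(8) = mex{1,1,1} = 0
G(9) = mex{0,0,0,0} = 1
G(10) = mex{1,1,1,1} = 0
G(11) = mex{0,0,0,0} = 1
G(12) = mex{1,1,1,1} = 0
G(13) = mex{0,0,0,0} = 1
G(14) = mex{1,1,1,1} = 0
G(15) = mex{0,0,0,0} = 1
G(16) = mex{1,1,1,1} = 0
G(17) = mex{0,0,0,0} = 1
G(18) = mex{1,1,1,1} = 0
G(19) = mex{0,0,0,0} = 1
G(20) = mex{1,1,1,1} = 0

0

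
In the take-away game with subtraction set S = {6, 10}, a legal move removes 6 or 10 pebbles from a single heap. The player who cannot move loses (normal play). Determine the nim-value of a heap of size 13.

n :  0  1  2  3  4  5  6  7  8  9 10 11 12 13
G :  0  0  0  0  0  0  1  1  1  1  1  1  2  2

2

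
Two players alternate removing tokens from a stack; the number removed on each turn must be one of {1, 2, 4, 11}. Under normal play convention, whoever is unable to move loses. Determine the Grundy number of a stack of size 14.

n :  0  1  2  3  4  5  6  7  8  9 10 11 12 13 14
G :  0  1  2  0  1  2  0  1  2  0  1  2  0  1  2

2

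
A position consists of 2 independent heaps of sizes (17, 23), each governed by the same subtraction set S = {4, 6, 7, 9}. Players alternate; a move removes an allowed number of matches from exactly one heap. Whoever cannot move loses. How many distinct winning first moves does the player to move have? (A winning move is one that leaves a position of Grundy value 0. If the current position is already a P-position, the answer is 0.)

All heaps use S = {4, 6, 7, 9}:
n :  0  1  2  3  4  5  6  7  8  9 10 11 12 13 14 15 16 17 18 19 20 21 22 23
G :  0  0  0  0  1  1  1  1  2  2  2  2  3  0  0  0  0  1  1  1  1  2  2  2
Heap A: G(17) = 1.
Heap B: G(23) = 2.
Combined Grundy value = 1 ⊕ 2 = 3.
A winning move leaves total XOR = 0, i.e. changes one component's Grundy value g to g ⊕ X where X is the current total.
Heap A: need g' = 1⊕3 = 2. Options: 17−4→G=0, 17−6→G=2, 17−7→G=2, 17−9→G=2. Hits: 3.
Heap B: need g' = 2⊕3 = 1. Options: 23−4→G=1, 23−6→G=1, 23−7→G=0, 23−9→G=0. Hits: 2.

5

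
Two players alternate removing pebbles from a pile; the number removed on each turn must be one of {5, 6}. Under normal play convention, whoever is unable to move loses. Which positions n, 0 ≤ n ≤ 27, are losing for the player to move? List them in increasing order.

0, 1, 2, 3, 4, 11, 12, 13, 14, 15, 22, 23, 24, 25, 26

G(0) = 0
G(1) = mex{} = 0
G(2) = mex{} = 0
G(3) = mex{} = 0
G(4) = mex{} = 0
G(5) = mex{0} = 1
G(6) = mex{0,0} = 1
G(7) = mex{0,0} = 1
G(8) = mex{0,0} = 1
G(9) = mex{0,0} = 1
G(10) = mex{1,0} = 2
G(11) = mex{1,1} = 0
G(12) = mex{1,1} = 0
G(13) = mex{1,1} = 0
G(14) = mex{1,1} = 0
G(15) = mex{2,1} = 0
G(16) = mex{0,2} = 1
G(17) = mex{0,0} = 1
G(18) = mex{0,0} = 1
G(19) = mex{0,0} = 1
G(20) = mex{0,0} = 1
G(21) = mex{1,0} = 2
G(22) = mex{1,1} = 0
G(23) = mex{1,1} = 0
G(24) = mex{1,1} = 0
G(25) = mex{1,1} = 0
G(26) = mex{2,1} = 0
G(27) = mex{0,2} = 1
P-positions are exactly the n with G(n) = 0.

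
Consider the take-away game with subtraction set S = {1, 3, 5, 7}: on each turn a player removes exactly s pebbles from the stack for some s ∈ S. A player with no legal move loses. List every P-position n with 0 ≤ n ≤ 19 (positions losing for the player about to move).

n :  0  1  2  3  4  5  6  7  8  9 10 11 12 13 14 15 16 17 18 19
G :  0  1  0  1  0  1  0  1  0  1  0  1  0  1  0  1  0  1  0  1
P-positions are exactly the n with G(n) = 0.

0, 2, 4, 6, 8, 10, 12, 14, 16, 18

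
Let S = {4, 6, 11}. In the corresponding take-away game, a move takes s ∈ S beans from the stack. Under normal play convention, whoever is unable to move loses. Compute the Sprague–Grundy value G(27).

n :  0  1  2  3  4  5  6  7  8  9 10 11 12 13 14 15 16 17 18 19 20 21 22 23 24 25 26 27
G :  0  0  0  0  1  1  1  1  2  2  0  2  3  3  1  0  2  0  0  1  0  1  1  2  1  0  2  0

0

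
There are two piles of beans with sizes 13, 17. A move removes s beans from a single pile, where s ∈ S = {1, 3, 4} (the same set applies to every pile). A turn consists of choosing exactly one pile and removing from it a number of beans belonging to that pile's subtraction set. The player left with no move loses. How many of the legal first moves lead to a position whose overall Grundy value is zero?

2

All piles use S = {1, 3, 4}:
n :  0  1  2  3  4  5  6  7  8  9 10 11 12 13 14 15 16 17
G :  0  1  0  1  2  3  2  0  1  0  1  2  3  2  0  1  0  1
Pile A: G(13) = 2.
Pile B: G(17) = 1.
Combined Grundy value = 2 ⊕ 1 = 3.
A winning move leaves total XOR = 0, i.e. changes one component's Grundy value g to g ⊕ X where X is the current total.
Pile A: need g' = 2⊕3 = 1. Options: 13−1→G=3, 13−3→G=1, 13−4→G=0. Hits: 1.
Pile B: need g' = 1⊕3 = 2. Options: 17−1→G=0, 17−3→G=0, 17−4→G=2. Hits: 1.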